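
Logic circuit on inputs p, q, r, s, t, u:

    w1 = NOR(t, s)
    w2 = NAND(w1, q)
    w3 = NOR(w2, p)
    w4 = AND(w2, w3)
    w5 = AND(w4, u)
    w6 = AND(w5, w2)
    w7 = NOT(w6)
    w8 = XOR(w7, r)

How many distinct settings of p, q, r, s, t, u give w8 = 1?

32

w8 = XOR(w7, r) must be 1, so w7 and r differ.
Enumerating the 64 input combinations, 32 give w8 = 1 and 32 give w8 = 0.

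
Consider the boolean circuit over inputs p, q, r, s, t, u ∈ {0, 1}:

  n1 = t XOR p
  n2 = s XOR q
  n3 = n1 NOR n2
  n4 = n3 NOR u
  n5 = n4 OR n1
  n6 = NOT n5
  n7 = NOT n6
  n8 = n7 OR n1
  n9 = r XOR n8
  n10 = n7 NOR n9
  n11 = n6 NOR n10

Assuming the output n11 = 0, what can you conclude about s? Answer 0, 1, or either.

either

Both values of s occur among assignments with n11 = 0:
  s=0: p=0, q=0, r=0, s=0, t=0, u=0
  s=1: p=0, q=0, r=0, s=1, t=0, u=1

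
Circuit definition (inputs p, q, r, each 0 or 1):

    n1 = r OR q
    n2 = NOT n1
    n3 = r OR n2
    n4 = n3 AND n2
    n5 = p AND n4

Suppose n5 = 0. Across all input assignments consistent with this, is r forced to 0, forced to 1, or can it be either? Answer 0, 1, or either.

Both values of r occur among assignments with n5 = 0:
  r=0: p=0, q=0, r=0
  r=1: p=0, q=0, r=1

either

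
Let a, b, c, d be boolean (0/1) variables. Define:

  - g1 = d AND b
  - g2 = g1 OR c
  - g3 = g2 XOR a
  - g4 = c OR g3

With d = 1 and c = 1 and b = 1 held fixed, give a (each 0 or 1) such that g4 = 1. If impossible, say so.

a=0

g4 = c OR g3 must be 1, so at least one of c, g3 is 1.
Check with d = 1 and c = 1 and b = 1 and a=0:
g1 = d AND b = 1 AND 1 = 1
g2 = g1 OR c = 1 OR 1 = 1
g3 = g2 XOR a = 1 XOR 0 = 1
g4 = c OR g3 = 1 OR 1 = 1
So g4 = 1.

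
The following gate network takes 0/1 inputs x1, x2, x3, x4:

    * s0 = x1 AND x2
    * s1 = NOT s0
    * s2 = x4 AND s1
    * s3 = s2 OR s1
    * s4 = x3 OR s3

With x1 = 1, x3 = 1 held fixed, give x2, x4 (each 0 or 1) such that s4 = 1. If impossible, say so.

s4 = x3 OR s3 must be 1, so at least one of x3, s3 is 1.
Check with x1 = 1, x3 = 1 and x2=1, x4=0:
s0 = x1 AND x2 = 1 AND 1 = 1
s1 = NOT s0 = NOT 1 = 0
s2 = x4 AND s1 = 0 AND 0 = 0
s3 = s2 OR s1 = 0 OR 0 = 0
s4 = x3 OR s3 = 1 OR 0 = 1
So s4 = 1.

x2=1 x4=0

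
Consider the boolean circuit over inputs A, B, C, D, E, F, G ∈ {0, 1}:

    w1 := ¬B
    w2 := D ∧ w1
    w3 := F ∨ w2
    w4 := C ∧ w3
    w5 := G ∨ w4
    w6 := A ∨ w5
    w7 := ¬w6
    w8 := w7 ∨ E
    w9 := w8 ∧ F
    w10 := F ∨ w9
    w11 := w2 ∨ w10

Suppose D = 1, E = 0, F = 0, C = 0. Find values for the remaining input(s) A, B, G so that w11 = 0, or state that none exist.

Check with D = 1, E = 0, F = 0, C = 0 and A=0, B=1, G=1:
w1 = ¬B = ¬1 = 0
w2 = D ∧ w1 = 1 ∧ 0 = 0
w3 = F ∨ w2 = 0 ∨ 0 = 0
w4 = C ∧ w3 = 0 ∧ 0 = 0
w5 = G ∨ w4 = 1 ∨ 0 = 1
w6 = A ∨ w5 = 0 ∨ 1 = 1
w7 = ¬w6 = ¬1 = 0
w8 = w7 ∨ E = 0 ∨ 0 = 0
w9 = w8 ∧ F = 0 ∧ 0 = 0
w10 = F ∨ w9 = 0 ∨ 0 = 0
w11 = w2 ∨ w10 = 0 ∨ 0 = 0
So w11 = 0.

A=0, B=1, G=1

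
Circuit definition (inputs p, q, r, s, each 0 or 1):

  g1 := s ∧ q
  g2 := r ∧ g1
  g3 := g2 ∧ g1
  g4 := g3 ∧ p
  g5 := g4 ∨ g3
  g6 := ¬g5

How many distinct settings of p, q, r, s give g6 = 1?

14

g6 = ¬g5 must be 1, so g5 = 0.
g5 = g4 ∨ g3 must be 0, so both g4 = 0 and g3 = 0.
g4 = g3 ∧ p must be 0, so at least one of g3, p is 0.
Enumerating the 16 input combinations, 14 give g6 = 1 and 2 give g6 = 0.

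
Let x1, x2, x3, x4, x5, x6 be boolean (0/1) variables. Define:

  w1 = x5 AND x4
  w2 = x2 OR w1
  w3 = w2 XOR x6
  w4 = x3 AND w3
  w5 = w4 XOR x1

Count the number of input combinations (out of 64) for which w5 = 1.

w5 = w4 XOR x1 must be 1, so w4 and x1 differ.
Enumerating the 64 input combinations, 32 give w5 = 1 and 32 give w5 = 0.

32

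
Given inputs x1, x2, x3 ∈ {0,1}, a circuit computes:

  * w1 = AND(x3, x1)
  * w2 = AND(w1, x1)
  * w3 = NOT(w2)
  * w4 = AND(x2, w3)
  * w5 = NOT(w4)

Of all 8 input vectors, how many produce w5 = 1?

5

w5 = NOT(w4) must be 1, so w4 = 0.
Satisfying assignments:
  x1=0, x2=0, x3=0
  x1=0, x2=0, x3=1
  x1=1, x2=0, x3=0
  x1=1, x2=0, x3=1
  x1=1, x2=1, x3=1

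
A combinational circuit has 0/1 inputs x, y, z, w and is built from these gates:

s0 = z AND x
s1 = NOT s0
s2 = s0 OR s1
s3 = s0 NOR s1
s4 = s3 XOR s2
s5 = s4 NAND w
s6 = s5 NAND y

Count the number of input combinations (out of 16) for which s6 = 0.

s6 = s5 NAND y must be 0, so both s5 = 1 and y = 1.
s5 = s4 NAND w must be 1, so at least one of s4, w is 0.
Satisfying assignments:
  x=0, y=1, z=0, w=0
  x=0, y=1, z=1, w=0
  x=1, y=1, z=0, w=0
  x=1, y=1, z=1, w=0

4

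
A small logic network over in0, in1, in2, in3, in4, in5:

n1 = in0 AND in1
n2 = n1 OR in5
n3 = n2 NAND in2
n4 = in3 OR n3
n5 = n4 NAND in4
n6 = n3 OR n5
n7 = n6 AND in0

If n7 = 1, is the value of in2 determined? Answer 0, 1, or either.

Both values of in2 occur among assignments with n7 = 1:
  in2=0: in0=1, in1=0, in2=0, in3=0, in4=0, in5=0
  in2=1: in0=1, in1=0, in2=1, in3=0, in4=0, in5=0

either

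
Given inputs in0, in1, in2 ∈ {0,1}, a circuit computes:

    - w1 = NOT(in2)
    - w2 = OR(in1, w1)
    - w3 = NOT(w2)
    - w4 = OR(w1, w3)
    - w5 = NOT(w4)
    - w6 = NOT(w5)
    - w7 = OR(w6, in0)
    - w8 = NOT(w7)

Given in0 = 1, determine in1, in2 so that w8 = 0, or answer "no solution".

w8 = NOT(w7) must be 0, so w7 = 1.
Check with in0 = 1 and in1=0, in2=0:
w1 = NOT(in2) = NOT 0 = 1
w2 = OR(in1, w1) = OR(0, 1) = 1
w3 = NOT(w2) = NOT 1 = 0
w4 = OR(w1, w3) = OR(1, 0) = 1
w5 = NOT(w4) = NOT 1 = 0
w6 = NOT(w5) = NOT 0 = 1
w7 = OR(w6, in0) = OR(1, 1) = 1
w8 = NOT(w7) = NOT 1 = 0
So w8 = 0.

in1=0 in2=0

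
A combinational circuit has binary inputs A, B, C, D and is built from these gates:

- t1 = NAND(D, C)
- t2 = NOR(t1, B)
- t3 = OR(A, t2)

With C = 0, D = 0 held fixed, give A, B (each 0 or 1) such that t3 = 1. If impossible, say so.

A=1 B=1

t3 = OR(A, t2) must be 1, so at least one of A, t2 is 1.
Check with C = 0, D = 0 and A=1, B=1:
t1 = NAND(D, C) = NAND(0, 0) = 1
t2 = NOR(t1, B) = NOR(1, 1) = 0
t3 = OR(A, t2) = OR(1, 0) = 1
So t3 = 1.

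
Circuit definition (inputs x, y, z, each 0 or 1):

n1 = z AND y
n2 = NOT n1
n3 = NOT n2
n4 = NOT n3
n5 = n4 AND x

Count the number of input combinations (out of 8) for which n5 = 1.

3

n5 = n4 AND x must be 1, so both n4 = 1 and x = 1.
n4 = NOT n3 must be 1, so n3 = 0.
n3 = NOT n2 must be 0, so n2 = 1.
Satisfying assignments:
  x=1, y=0, z=0
  x=1, y=0, z=1
  x=1, y=1, z=0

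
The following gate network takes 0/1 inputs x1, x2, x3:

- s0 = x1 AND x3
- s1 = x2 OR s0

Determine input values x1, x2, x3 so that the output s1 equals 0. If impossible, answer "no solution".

s1 = x2 OR s0 must be 0, so both x2 = 0 and s0 = 0.
s0 = x1 AND x3 must be 0, so at least one of x1, x3 is 0.
Check with x1=1, x2=0, x3=0:
s0 = x1 AND x3 = 1 AND 0 = 0
s1 = x2 OR s0 = 0 OR 0 = 0
So s1 = 0 as required.

x1=1, x2=0, x3=0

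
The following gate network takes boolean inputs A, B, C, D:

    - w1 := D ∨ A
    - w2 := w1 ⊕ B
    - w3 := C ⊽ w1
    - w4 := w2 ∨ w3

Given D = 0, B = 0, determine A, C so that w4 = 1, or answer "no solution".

w4 = w2 ∨ w3 must be 1, so at least one of w2, w3 is 1.
Check with D = 0, B = 0 and A=0, C=0:
w1 = D ∨ A = 0 ∨ 0 = 0
w2 = w1 ⊕ B = 0 ⊕ 0 = 0
w3 = C ⊽ w1 = 0 ⊽ 0 = 1
w4 = w2 ∨ w3 = 0 ∨ 1 = 1
So w4 = 1.

A=0 C=0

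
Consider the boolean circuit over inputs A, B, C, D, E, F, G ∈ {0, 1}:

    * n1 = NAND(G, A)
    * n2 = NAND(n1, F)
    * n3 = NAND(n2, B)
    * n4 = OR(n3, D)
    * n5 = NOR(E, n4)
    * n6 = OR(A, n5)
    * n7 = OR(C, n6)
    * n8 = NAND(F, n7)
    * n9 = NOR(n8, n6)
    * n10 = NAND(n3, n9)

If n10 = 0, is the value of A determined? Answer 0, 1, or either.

n10 = NAND(n3, n9) must be 0, so both n3 = 1 and n9 = 1.
Every assignment with n10 = 0 has A = 0; there are 16 such assignment(s).

0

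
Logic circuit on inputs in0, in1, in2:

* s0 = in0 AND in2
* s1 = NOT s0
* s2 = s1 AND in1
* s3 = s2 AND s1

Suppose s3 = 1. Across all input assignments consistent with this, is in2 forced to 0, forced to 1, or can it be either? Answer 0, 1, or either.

Both values of in2 occur among assignments with s3 = 1:
  in2=0: in0=0, in1=1, in2=0
  in2=1: in0=0, in1=1, in2=1

either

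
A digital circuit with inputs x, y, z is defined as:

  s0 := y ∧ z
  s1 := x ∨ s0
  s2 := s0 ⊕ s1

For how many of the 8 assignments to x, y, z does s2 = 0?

s2 = s0 ⊕ s1 must be 0, so s0 and s1 are equal.
Satisfying assignments:
  x=0, y=0, z=0
  x=0, y=0, z=1
  x=0, y=1, z=0
  x=0, y=1, z=1
  x=1, y=1, z=1

5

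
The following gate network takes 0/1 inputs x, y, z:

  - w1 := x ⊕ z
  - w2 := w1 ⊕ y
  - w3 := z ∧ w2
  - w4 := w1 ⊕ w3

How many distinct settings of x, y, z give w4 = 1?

4

w4 = w1 ⊕ w3 must be 1, so w1 and w3 differ.
Enumerating the 8 input combinations, 4 give w4 = 1 and 4 give w4 = 0.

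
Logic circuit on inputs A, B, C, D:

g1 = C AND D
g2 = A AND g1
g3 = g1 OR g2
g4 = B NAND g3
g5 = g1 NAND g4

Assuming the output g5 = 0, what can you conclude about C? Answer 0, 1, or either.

1

g5 = g1 NAND g4 must be 0, so both g1 = 1 and g4 = 1.
g1 = C AND D must be 1, so both C = 1 and D = 1.
g4 = B NAND g3 must be 1, so at least one of B, g3 is 0.
Every assignment with g5 = 0 has C = 1; there are 2 such assignment(s).
  A=0, B=0, C=1, D=1
  A=1, B=0, C=1, D=1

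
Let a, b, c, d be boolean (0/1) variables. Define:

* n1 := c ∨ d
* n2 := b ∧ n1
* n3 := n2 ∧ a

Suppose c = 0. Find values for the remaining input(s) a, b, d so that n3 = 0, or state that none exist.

a=1 b=0 d=1

Check with c = 0 and a=1, b=0, d=1:
n1 = c ∨ d = 0 ∨ 1 = 1
n2 = b ∧ n1 = 0 ∧ 1 = 0
n3 = n2 ∧ a = 0 ∧ 1 = 0
So n3 = 0.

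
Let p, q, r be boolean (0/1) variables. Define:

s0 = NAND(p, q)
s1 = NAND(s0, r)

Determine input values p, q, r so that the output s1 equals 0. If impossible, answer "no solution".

p=0, q=0, r=1

s1 = NAND(s0, r) must be 0, so both s0 = 1 and r = 1.
Check with p=0, q=0, r=1:
s0 = NAND(p, q) = NAND(0, 0) = 1
s1 = NAND(s0, r) = NAND(1, 1) = 0
So s1 = 0 as required.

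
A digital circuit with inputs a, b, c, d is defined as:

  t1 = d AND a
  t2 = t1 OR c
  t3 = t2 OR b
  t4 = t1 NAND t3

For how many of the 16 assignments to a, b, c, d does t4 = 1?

t4 = t1 NAND t3 must be 1, so at least one of t1, t3 is 0.
Enumerating the 16 input combinations, 12 give t4 = 1 and 4 give t4 = 0.

12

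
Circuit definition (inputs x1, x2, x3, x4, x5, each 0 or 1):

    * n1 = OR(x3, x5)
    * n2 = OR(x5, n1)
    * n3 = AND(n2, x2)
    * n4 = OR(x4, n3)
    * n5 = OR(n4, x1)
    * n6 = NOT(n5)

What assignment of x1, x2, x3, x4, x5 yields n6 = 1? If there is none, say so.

x1=0 x2=0 x3=1 x4=0 x5=1

n6 = NOT(n5) must be 1, so n5 = 0.
Check with x1=0 x2=0 x3=1 x4=0 x5=1:
n1 = OR(x3, x5) = OR(1, 1) = 1
n2 = OR(x5, n1) = OR(1, 1) = 1
n3 = AND(n2, x2) = AND(1, 0) = 0
n4 = OR(x4, n3) = OR(0, 0) = 0
n5 = OR(n4, x1) = OR(0, 0) = 0
n6 = NOT(n5) = NOT 0 = 1
So n6 = 1 as required.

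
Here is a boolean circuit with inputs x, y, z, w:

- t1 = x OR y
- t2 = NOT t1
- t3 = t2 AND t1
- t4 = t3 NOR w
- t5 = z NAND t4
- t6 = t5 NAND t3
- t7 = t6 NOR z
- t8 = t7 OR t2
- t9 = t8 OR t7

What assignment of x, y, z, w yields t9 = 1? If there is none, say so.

x=0 y=0 z=1 w=1

t9 = t8 OR t7 must be 1, so at least one of t8, t7 is 1.
Check with x=0 y=0 z=1 w=1:
t1 = x OR y = 0 OR 0 = 0
t2 = NOT t1 = NOT 0 = 1
t3 = t2 AND t1 = 1 AND 0 = 0
t4 = t3 NOR w = 0 NOR 1 = 0
t5 = z NAND t4 = 1 NAND 0 = 1
t6 = t5 NAND t3 = 1 NAND 0 = 1
t7 = t6 NOR z = 1 NOR 1 = 0
t8 = t7 OR t2 = 0 OR 1 = 1
t9 = t8 OR t7 = 1 OR 0 = 1
So t9 = 1 as required.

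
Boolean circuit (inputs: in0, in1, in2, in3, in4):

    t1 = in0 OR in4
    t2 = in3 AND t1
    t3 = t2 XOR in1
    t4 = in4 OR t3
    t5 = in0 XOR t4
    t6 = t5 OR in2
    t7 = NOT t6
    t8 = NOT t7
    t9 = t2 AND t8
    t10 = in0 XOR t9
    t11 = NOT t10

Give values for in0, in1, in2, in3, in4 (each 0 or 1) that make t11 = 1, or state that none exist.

in0=0, in1=0, in2=0, in3=0, in4=0

t11 = NOT t10 must be 1, so t10 = 0.
t10 = in0 XOR t9 must be 0, so in0 and t9 are equal.
Check with in0=0, in1=0, in2=0, in3=0, in4=0:
t1 = in0 OR in4 = 0 OR 0 = 0
t2 = in3 AND t1 = 0 AND 0 = 0
t3 = t2 XOR in1 = 0 XOR 0 = 0
t4 = in4 OR t3 = 0 OR 0 = 0
t5 = in0 XOR t4 = 0 XOR 0 = 0
t6 = t5 OR in2 = 0 OR 0 = 0
t7 = NOT t6 = NOT 0 = 1
t8 = NOT t7 = NOT 1 = 0
t9 = t2 AND t8 = 0 AND 0 = 0
t10 = in0 XOR t9 = 0 XOR 0 = 0
t11 = NOT t10 = NOT 0 = 1
So t11 = 1 as required.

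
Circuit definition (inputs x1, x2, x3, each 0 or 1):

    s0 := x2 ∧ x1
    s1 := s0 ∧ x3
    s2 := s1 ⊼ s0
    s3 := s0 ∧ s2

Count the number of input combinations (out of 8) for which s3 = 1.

1

s3 = s0 ∧ s2 must be 1, so both s0 = 1 and s2 = 1.
s0 = x2 ∧ x1 must be 1, so both x2 = 1 and x1 = 1.
Satisfying assignments:
  x1=1, x2=1, x3=0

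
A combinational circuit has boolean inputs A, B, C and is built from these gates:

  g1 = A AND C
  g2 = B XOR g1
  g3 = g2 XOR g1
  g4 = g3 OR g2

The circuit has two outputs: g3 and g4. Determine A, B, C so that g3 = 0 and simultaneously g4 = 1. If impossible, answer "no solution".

Check with A=1 B=0 C=1:
g1 = A AND C = 1 AND 1 = 1
g2 = B XOR g1 = 0 XOR 1 = 1
g3 = g2 XOR g1 = 1 XOR 1 = 0
g4 = g3 OR g2 = 0 OR 1 = 1
So g3 = 0 and g4 = 1.

A=1 B=0 C=1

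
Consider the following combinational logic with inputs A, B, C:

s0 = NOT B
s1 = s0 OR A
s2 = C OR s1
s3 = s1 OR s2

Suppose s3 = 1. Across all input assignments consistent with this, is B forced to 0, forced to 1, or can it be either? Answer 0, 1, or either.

Both values of B occur among assignments with s3 = 1:
  B=0: A=0, B=0, C=0
  B=1: A=0, B=1, C=1

either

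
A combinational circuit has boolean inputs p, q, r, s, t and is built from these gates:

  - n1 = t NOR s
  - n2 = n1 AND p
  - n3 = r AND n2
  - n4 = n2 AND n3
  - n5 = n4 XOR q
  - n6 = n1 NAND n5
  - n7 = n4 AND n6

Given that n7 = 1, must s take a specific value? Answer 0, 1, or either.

0

n7 = n4 AND n6 must be 1, so both n4 = 1 and n6 = 1.
n4 = n2 AND n3 must be 1, so both n2 = 1 and n3 = 1.
Every assignment with n7 = 1 has s = 0; there are 1 such assignment(s).
  p=1, q=1, r=1, s=0, t=0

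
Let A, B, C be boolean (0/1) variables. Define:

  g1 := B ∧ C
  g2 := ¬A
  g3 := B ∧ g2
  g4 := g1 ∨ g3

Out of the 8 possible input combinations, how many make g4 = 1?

3

g4 = g1 ∨ g3 must be 1, so at least one of g1, g3 is 1.
Satisfying assignments:
  A=0, B=1, C=0
  A=0, B=1, C=1
  A=1, B=1, C=1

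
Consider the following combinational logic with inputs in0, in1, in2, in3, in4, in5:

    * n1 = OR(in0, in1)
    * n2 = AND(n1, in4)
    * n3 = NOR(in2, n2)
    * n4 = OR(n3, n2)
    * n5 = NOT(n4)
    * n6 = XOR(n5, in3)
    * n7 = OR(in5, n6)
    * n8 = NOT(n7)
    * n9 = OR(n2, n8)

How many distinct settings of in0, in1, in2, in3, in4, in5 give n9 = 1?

34

n9 = OR(n2, n8) must be 1, so at least one of n2, n8 is 1.
Enumerating the 64 input combinations, 34 give n9 = 1 and 30 give n9 = 0.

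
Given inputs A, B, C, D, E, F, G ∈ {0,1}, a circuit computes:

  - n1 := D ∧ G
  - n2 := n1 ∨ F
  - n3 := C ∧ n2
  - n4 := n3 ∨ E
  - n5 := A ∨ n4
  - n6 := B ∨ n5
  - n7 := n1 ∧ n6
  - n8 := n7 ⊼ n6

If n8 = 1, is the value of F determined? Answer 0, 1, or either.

either

Both values of F occur among assignments with n8 = 1:
  F=0: A=0, B=0, C=0, D=0, E=0, F=0, G=0
  F=1: A=0, B=0, C=0, D=0, E=0, F=1, G=0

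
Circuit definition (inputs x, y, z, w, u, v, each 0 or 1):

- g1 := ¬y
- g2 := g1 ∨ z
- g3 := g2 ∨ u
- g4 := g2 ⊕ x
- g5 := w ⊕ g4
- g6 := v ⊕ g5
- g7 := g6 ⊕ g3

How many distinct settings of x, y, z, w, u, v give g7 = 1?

32

g7 = g6 ⊕ g3 must be 1, so g6 and g3 differ.
Enumerating the 64 input combinations, 32 give g7 = 1 and 32 give g7 = 0.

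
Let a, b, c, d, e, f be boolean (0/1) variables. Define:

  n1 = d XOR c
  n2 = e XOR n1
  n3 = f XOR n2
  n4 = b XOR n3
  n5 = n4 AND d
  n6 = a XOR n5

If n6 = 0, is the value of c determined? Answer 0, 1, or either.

either

Both values of c occur among assignments with n6 = 0:
  c=0: a=0, b=0, c=0, d=0, e=0, f=0
  c=1: a=0, b=0, c=1, d=0, e=0, f=0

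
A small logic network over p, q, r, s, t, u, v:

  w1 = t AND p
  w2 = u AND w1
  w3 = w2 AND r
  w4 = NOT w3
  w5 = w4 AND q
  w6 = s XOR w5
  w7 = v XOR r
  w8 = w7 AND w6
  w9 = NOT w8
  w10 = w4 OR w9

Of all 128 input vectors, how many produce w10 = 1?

w10 = w4 OR w9 must be 1, so at least one of w4, w9 is 1.
Enumerating the 128 input combinations, 126 give w10 = 1 and 2 give w10 = 0.

126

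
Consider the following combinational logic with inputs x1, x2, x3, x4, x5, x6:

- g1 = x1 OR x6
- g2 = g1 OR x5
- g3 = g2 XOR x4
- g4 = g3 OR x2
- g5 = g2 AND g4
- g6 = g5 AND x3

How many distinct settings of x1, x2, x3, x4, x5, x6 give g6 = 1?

g6 = g5 AND x3 must be 1, so both g5 = 1 and x3 = 1.
Enumerating the 64 input combinations, 21 give g6 = 1 and 43 give g6 = 0.

21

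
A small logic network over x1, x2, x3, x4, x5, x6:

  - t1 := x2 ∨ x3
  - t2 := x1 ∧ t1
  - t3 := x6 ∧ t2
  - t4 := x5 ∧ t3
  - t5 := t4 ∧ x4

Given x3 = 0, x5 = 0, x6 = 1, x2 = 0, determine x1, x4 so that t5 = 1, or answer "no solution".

no solution exists

With x3 = 0, x5 = 0, x6 = 1, x2 = 0 fixed, none of the 4 settings of x1, x4 give t5 = 1.
For example, with x1=1, x4=0:
t1 = x2 ∨ x3 = 0 ∨ 0 = 0
t2 = x1 ∧ t1 = 1 ∧ 0 = 0
t3 = x6 ∧ t2 = 1 ∧ 0 = 0
t4 = x5 ∧ t3 = 0 ∧ 0 = 0
t5 = t4 ∧ x4 = 0 ∧ 0 = 0
giving t5 = 0 ≠ 1.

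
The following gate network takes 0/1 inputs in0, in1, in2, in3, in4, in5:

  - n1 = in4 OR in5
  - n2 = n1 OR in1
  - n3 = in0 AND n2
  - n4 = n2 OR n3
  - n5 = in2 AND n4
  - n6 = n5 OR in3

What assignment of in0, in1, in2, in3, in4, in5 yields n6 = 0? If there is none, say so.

n6 = n5 OR in3 must be 0, so both n5 = 0 and in3 = 0.
Check with in0=0, in1=0, in2=0, in3=0, in4=0, in5=1:
n1 = in4 OR in5 = 0 OR 1 = 1
n2 = n1 OR in1 = 1 OR 0 = 1
n3 = in0 AND n2 = 0 AND 1 = 0
n4 = n2 OR n3 = 1 OR 0 = 1
n5 = in2 AND n4 = 0 AND 1 = 0
n6 = n5 OR in3 = 0 OR 0 = 0
So n6 = 0 as required.

in0=0, in1=0, in2=0, in3=0, in4=0, in5=1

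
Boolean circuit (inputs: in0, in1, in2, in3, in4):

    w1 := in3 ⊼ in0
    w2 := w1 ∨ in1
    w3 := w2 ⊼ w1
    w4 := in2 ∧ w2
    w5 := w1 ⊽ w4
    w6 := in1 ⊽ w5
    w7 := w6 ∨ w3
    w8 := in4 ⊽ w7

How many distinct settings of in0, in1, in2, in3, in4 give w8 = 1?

6

w8 = in4 ⊽ w7 must be 1, so both in4 = 0 and w7 = 0.
w7 = w6 ∨ w3 must be 0, so both w6 = 0 and w3 = 0.
Satisfying assignments:
  in0=0, in1=1, in2=0, in3=0, in4=0
  in0=0, in1=1, in2=0, in3=1, in4=0
  in0=0, in1=1, in2=1, in3=0, in4=0
  in0=0, in1=1, in2=1, in3=1, in4=0
  in0=1, in1=1, in2=0, in3=0, in4=0
  in0=1, in1=1, in2=1, in3=0, in4=0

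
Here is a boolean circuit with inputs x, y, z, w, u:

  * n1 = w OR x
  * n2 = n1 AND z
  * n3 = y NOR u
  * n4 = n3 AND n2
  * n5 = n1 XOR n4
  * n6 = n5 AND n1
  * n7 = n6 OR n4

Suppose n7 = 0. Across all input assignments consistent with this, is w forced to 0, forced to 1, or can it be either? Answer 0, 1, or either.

n7 = n6 OR n4 must be 0, so both n6 = 0 and n4 = 0.
n6 = n5 AND n1 must be 0, so at least one of n5, n1 is 0.
n4 = n3 AND n2 must be 0, so at least one of n3, n2 is 0.
Every assignment with n7 = 0 has w = 0; there are 8 such assignment(s).

0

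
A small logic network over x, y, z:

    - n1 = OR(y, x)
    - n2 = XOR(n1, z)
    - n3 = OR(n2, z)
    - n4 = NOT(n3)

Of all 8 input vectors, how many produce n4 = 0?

n4 = NOT(n3) must be 0, so n3 = 1.
n3 = OR(n2, z) must be 1, so at least one of n2, z is 1.
Enumerating the 8 input combinations, 7 give n4 = 0 and 1 give n4 = 1.

7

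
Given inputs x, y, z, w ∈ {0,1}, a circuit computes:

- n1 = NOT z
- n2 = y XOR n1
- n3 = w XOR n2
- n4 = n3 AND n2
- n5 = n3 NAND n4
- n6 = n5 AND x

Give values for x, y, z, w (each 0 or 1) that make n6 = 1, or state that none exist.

n6 = n5 AND x must be 1, so both n5 = 1 and x = 1.
Check with x=1 y=1 z=0 w=0:
n1 = NOT z = NOT 0 = 1
n2 = y XOR n1 = 1 XOR 1 = 0
n3 = w XOR n2 = 0 XOR 0 = 0
n4 = n3 AND n2 = 0 AND 0 = 0
n5 = n3 NAND n4 = 0 NAND 0 = 1
n6 = n5 AND x = 1 AND 1 = 1
So n6 = 1 as required.

x=1 y=1 z=0 w=0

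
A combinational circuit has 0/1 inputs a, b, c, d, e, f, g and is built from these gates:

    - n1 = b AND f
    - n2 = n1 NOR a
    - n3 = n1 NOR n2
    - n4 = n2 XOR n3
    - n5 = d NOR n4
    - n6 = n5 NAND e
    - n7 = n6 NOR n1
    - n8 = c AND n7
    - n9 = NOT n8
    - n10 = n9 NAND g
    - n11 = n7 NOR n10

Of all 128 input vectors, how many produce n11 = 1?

64

n11 = n7 NOR n10 must be 1, so both n7 = 0 and n10 = 0.
n7 = n6 NOR n1 must be 0, so at least one of n6, n1 is 1.
Enumerating the 128 input combinations, 64 give n11 = 1 and 64 give n11 = 0.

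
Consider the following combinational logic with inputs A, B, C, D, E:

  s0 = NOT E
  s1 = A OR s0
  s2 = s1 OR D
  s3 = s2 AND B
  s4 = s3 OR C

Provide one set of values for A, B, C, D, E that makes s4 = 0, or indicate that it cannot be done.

s4 = s3 OR C must be 0, so both s3 = 0 and C = 0.
s3 = s2 AND B must be 0, so at least one of s2, B is 0.
Check with A=0, B=1, C=0, D=0, E=1:
s0 = NOT E = NOT 1 = 0
s1 = A OR s0 = 0 OR 0 = 0
s2 = s1 OR D = 0 OR 0 = 0
s3 = s2 AND B = 0 AND 1 = 0
s4 = s3 OR C = 0 OR 0 = 0
So s4 = 0 as required.

A=0, B=1, C=0, D=0, E=1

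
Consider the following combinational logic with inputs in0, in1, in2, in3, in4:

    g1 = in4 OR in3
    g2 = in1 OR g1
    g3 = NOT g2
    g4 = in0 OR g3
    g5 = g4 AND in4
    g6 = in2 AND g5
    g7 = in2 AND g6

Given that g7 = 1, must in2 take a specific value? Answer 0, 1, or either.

g7 = in2 AND g6 must be 1, so both in2 = 1 and g6 = 1.
g6 = in2 AND g5 must be 1, so both in2 = 1 and g5 = 1.
Every assignment with g7 = 1 has in2 = 1; there are 4 such assignment(s).
  in0=1, in1=0, in2=1, in3=0, in4=1
  in0=1, in1=0, in2=1, in3=1, in4=1
  in0=1, in1=1, in2=1, in3=0, in4=1
  in0=1, in1=1, in2=1, in3=1, in4=1

1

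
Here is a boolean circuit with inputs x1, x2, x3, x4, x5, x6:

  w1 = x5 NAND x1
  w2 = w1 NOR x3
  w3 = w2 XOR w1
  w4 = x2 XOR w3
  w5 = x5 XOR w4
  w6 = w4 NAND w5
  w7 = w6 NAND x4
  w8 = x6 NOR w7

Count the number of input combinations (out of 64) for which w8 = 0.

w8 = x6 NOR w7 must be 0, so at least one of x6, w7 is 1.
Enumerating the 64 input combinations, 52 give w8 = 0 and 12 give w8 = 1.

52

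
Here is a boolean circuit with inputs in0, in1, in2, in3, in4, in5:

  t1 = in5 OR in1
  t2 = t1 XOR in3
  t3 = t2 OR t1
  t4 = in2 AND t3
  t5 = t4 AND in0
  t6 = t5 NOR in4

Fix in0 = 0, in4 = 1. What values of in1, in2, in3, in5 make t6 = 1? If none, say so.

no solution exists

With in0 = 0, in4 = 1 fixed, none of the 16 settings of in1, in2, in3, in5 give t6 = 1.
For example, with in1=1, in2=1, in3=1, in5=0:
t1 = in5 OR in1 = 0 OR 1 = 1
t2 = t1 XOR in3 = 1 XOR 1 = 0
t3 = t2 OR t1 = 0 OR 1 = 1
t4 = in2 AND t3 = 1 AND 1 = 1
t5 = t4 AND in0 = 1 AND 0 = 0
t6 = t5 NOR in4 = 0 NOR 1 = 0
giving t6 = 0 ≠ 1.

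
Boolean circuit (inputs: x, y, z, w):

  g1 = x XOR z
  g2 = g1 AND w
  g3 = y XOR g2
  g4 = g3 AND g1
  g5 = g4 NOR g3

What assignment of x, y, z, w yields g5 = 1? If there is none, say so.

Check with x=1 y=0 z=1 w=0:
g1 = x XOR z = 1 XOR 1 = 0
g2 = g1 AND w = 0 AND 0 = 0
g3 = y XOR g2 = 0 XOR 0 = 0
g4 = g3 AND g1 = 0 AND 0 = 0
g5 = g4 NOR g3 = 0 NOR 0 = 1
So g5 = 1 as required.

x=1 y=0 z=1 w=0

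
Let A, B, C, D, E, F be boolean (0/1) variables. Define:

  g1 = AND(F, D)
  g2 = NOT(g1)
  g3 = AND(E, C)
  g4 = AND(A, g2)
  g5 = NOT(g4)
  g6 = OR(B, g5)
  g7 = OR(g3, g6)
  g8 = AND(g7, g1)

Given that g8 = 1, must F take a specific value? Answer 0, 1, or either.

g8 = AND(g7, g1) must be 1, so both g7 = 1 and g1 = 1.
Every assignment with g8 = 1 has F = 1; there are 16 such assignment(s).

1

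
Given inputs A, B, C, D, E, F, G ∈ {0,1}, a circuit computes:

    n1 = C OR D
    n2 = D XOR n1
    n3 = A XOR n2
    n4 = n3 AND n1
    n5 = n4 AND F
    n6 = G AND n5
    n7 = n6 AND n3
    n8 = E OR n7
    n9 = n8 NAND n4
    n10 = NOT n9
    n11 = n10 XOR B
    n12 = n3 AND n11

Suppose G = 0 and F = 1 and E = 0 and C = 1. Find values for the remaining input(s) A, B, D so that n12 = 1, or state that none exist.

n12 = n3 AND n11 must be 1, so both n3 = 1 and n11 = 1.
n3 = A XOR n2 must be 1, so A and n2 differ.
Check with G = 0 and F = 1 and E = 0 and C = 1 and A=1, B=1, D=1:
n1 = C OR D = 1 OR 1 = 1
n2 = D XOR n1 = 1 XOR 1 = 0
n3 = A XOR n2 = 1 XOR 0 = 1
n4 = n3 AND n1 = 1 AND 1 = 1
n5 = n4 AND F = 1 AND 1 = 1
n6 = G AND n5 = 0 AND 1 = 0
n7 = n6 AND n3 = 0 AND 1 = 0
n8 = E OR n7 = 0 OR 0 = 0
n9 = n8 NAND n4 = 0 NAND 1 = 1
n10 = NOT n9 = NOT 1 = 0
n11 = n10 XOR B = 0 XOR 1 = 1
n12 = n3 AND n11 = 1 AND 1 = 1
So n12 = 1.

A=1, B=1, D=1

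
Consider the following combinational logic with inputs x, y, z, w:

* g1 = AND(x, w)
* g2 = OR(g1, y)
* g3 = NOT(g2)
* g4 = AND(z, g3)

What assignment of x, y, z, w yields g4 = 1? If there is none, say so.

x=0, y=0, z=1, w=0

g4 = AND(z, g3) must be 1, so both z = 1 and g3 = 1.
Check with x=0, y=0, z=1, w=0:
g1 = AND(x, w) = AND(0, 0) = 0
g2 = OR(g1, y) = OR(0, 0) = 0
g3 = NOT(g2) = NOT 0 = 1
g4 = AND(z, g3) = AND(1, 1) = 1
So g4 = 1 as required.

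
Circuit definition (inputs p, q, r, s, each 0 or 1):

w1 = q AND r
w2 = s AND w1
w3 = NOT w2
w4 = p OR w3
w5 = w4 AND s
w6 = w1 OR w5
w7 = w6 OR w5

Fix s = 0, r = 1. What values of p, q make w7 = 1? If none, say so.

p=1, q=1

Check with s = 0, r = 1 and p=1, q=1:
w1 = q AND r = 1 AND 1 = 1
w2 = s AND w1 = 0 AND 1 = 0
w3 = NOT w2 = NOT 0 = 1
w4 = p OR w3 = 1 OR 1 = 1
w5 = w4 AND s = 1 AND 0 = 0
w6 = w1 OR w5 = 1 OR 0 = 1
w7 = w6 OR w5 = 1 OR 0 = 1
So w7 = 1.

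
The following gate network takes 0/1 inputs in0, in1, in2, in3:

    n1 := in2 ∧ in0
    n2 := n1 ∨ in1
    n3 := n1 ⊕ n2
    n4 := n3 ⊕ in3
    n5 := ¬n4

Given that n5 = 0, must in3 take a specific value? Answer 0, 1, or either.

Both values of in3 occur among assignments with n5 = 0:
  in3=0: in0=0, in1=1, in2=0, in3=0
  in3=1: in0=0, in1=0, in2=0, in3=1

either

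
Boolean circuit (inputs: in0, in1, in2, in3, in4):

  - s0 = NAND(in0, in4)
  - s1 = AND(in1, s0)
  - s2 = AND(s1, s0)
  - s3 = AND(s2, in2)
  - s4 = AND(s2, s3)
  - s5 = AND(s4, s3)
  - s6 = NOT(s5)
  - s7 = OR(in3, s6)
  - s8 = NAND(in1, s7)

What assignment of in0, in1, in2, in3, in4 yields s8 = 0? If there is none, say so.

s8 = NAND(in1, s7) must be 0, so both in1 = 1 and s7 = 1.
s7 = OR(in3, s6) must be 1, so at least one of in3, s6 is 1.
Check with in0=1, in1=1, in2=0, in3=1, in4=1:
s0 = NAND(in0, in4) = NAND(1, 1) = 0
s1 = AND(in1, s0) = AND(1, 0) = 0
s2 = AND(s1, s0) = AND(0, 0) = 0
s3 = AND(s2, in2) = AND(0, 0) = 0
s4 = AND(s2, s3) = AND(0, 0) = 0
s5 = AND(s4, s3) = AND(0, 0) = 0
s6 = NOT(s5) = NOT 0 = 1
s7 = OR(in3, s6) = OR(1, 1) = 1
s8 = NAND(in1, s7) = NAND(1, 1) = 0
So s8 = 0 as required.

in0=1, in1=1, in2=0, in3=1, in4=1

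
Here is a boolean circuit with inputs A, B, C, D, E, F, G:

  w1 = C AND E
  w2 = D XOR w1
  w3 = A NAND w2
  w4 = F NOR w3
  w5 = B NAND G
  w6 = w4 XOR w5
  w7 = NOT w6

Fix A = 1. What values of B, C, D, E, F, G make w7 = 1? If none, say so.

Check with A = 1 and B=1, C=0, D=0, E=0, F=1, G=1:
w1 = C AND E = 0 AND 0 = 0
w2 = D XOR w1 = 0 XOR 0 = 0
w3 = A NAND w2 = 1 NAND 0 = 1
w4 = F NOR w3 = 1 NOR 1 = 0
w5 = B NAND G = 1 NAND 1 = 0
w6 = w4 XOR w5 = 0 XOR 0 = 0
w7 = NOT w6 = NOT 0 = 1
So w7 = 1.

B=1, C=0, D=0, E=0, F=1, G=1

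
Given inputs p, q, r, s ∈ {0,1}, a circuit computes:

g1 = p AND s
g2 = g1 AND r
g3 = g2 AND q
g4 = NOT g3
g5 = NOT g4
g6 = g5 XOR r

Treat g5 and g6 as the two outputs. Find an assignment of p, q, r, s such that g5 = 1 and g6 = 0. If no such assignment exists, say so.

Check with p=1, q=1, r=1, s=1:
g1 = p AND s = 1 AND 1 = 1
g2 = g1 AND r = 1 AND 1 = 1
g3 = g2 AND q = 1 AND 1 = 1
g4 = NOT g3 = NOT 1 = 0
g5 = NOT g4 = NOT 0 = 1
g6 = g5 XOR r = 1 XOR 1 = 0
So g5 = 1 and g6 = 0.

p=1, q=1, r=1, s=1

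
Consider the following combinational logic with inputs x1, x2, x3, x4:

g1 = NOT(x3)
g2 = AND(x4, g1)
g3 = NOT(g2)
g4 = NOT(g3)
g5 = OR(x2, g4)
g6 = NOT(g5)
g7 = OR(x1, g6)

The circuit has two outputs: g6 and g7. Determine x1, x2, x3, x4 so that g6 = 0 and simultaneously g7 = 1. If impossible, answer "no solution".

Check with x1=1, x2=1, x3=0, x4=0:
g1 = NOT(x3) = NOT 0 = 1
g2 = AND(x4, g1) = AND(0, 1) = 0
g3 = NOT(g2) = NOT 0 = 1
g4 = NOT(g3) = NOT 1 = 0
g5 = OR(x2, g4) = OR(1, 0) = 1
g6 = NOT(g5) = NOT 1 = 0
g7 = OR(x1, g6) = OR(1, 0) = 1
So g6 = 0 and g7 = 1.

x1=1, x2=1, x3=0, x4=0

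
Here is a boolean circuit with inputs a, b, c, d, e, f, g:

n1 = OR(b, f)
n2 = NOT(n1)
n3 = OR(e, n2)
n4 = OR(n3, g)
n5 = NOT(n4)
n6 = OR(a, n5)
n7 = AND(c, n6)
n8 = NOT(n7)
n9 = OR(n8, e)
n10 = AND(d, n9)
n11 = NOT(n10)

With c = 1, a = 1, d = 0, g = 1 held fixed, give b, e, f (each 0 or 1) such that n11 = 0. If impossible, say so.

With c = 1, a = 1, d = 0, g = 1 fixed, none of the 8 settings of b, e, f give n11 = 0.
For example, with b=1, e=0, f=0:
n1 = OR(b, f) = OR(1, 0) = 1
n2 = NOT(n1) = NOT 1 = 0
n3 = OR(e, n2) = OR(0, 0) = 0
n4 = OR(n3, g) = OR(0, 1) = 1
n5 = NOT(n4) = NOT 1 = 0
n6 = OR(a, n5) = OR(1, 0) = 1
n7 = AND(c, n6) = AND(1, 1) = 1
n8 = NOT(n7) = NOT 1 = 0
n9 = OR(n8, e) = OR(0, 0) = 0
n10 = AND(d, n9) = AND(0, 0) = 0
n11 = NOT(n10) = NOT 0 = 1
giving n11 = 1 ≠ 0.

no solution exists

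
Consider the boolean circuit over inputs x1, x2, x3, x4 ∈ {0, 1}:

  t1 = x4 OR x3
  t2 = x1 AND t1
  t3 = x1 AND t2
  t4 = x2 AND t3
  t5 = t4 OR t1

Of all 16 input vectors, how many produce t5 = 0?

t5 = t4 OR t1 must be 0, so both t4 = 0 and t1 = 0.
Enumerating the 16 input combinations, 4 give t5 = 0 and 12 give t5 = 1.

4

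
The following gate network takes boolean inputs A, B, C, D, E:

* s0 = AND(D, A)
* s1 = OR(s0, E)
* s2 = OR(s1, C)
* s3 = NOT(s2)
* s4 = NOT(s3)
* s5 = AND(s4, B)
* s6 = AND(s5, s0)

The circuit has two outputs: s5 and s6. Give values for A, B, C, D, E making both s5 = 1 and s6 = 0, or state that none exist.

A=0, B=1, C=1, D=0, E=0

Check with A=0, B=1, C=1, D=0, E=0:
s0 = AND(D, A) = AND(0, 0) = 0
s1 = OR(s0, E) = OR(0, 0) = 0
s2 = OR(s1, C) = OR(0, 1) = 1
s3 = NOT(s2) = NOT 1 = 0
s4 = NOT(s3) = NOT 0 = 1
s5 = AND(s4, B) = AND(1, 1) = 1
s6 = AND(s5, s0) = AND(1, 0) = 0
So s5 = 1 and s6 = 0.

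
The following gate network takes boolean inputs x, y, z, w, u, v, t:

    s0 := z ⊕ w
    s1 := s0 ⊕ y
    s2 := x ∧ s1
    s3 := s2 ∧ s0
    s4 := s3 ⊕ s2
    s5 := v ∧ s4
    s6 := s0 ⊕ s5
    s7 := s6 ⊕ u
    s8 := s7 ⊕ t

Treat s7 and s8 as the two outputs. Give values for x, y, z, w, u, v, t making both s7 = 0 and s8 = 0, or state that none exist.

x=0 y=0 z=0 w=1 u=1 v=1 t=0

Check with x=0 y=0 z=0 w=1 u=1 v=1 t=0:
s0 = z ⊕ w = 0 ⊕ 1 = 1
s1 = s0 ⊕ y = 1 ⊕ 0 = 1
s2 = x ∧ s1 = 0 ∧ 1 = 0
s3 = s2 ∧ s0 = 0 ∧ 1 = 0
s4 = s3 ⊕ s2 = 0 ⊕ 0 = 0
s5 = v ∧ s4 = 1 ∧ 0 = 0
s6 = s0 ⊕ s5 = 1 ⊕ 0 = 1
s7 = s6 ⊕ u = 1 ⊕ 1 = 0
s8 = s7 ⊕ t = 0 ⊕ 0 = 0
So s7 = 0 and s8 = 0.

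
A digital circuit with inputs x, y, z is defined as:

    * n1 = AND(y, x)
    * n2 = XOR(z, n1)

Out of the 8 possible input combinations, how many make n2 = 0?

n2 = XOR(z, n1) must be 0, so z and n1 are equal.
Satisfying assignments:
  x=0, y=0, z=0
  x=0, y=1, z=0
  x=1, y=0, z=0
  x=1, y=1, z=1

4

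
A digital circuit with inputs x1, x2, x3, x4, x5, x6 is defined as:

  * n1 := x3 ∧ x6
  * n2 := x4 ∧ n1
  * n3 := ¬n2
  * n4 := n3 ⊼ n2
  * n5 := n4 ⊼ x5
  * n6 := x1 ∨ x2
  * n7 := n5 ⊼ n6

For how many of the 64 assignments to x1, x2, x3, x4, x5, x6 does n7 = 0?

24

n7 = n5 ⊼ n6 must be 0, so both n5 = 1 and n6 = 1.
n5 = n4 ⊼ x5 must be 1, so at least one of n4, x5 is 0.
Enumerating the 64 input combinations, 24 give n7 = 0 and 40 give n7 = 1.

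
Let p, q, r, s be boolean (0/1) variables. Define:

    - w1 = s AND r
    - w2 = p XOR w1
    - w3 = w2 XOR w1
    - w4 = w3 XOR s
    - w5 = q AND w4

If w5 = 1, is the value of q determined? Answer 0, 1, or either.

w5 = q AND w4 must be 1, so both q = 1 and w4 = 1.
w4 = w3 XOR s must be 1, so w3 and s differ.
Every assignment with w5 = 1 has q = 1; there are 4 such assignment(s).
  p=0, q=1, r=0, s=1
  p=0, q=1, r=1, s=1
  p=1, q=1, r=0, s=0
  p=1, q=1, r=1, s=0

1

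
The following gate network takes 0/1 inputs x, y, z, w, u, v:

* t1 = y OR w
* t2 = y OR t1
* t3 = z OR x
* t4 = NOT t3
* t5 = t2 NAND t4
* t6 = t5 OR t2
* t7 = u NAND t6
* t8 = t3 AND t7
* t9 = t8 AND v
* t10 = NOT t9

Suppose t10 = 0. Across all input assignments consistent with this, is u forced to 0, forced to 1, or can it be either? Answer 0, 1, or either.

0

t10 = NOT t9 must be 0, so t9 = 1.
t9 = t8 AND v must be 1, so both t8 = 1 and v = 1.
Every assignment with t10 = 0 has u = 0; there are 12 such assignment(s).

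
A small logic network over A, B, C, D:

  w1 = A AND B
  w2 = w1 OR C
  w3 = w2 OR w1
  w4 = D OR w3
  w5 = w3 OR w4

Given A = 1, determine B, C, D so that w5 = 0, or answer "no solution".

Check with A = 1 and B=0, C=0, D=0:
w1 = A AND B = 1 AND 0 = 0
w2 = w1 OR C = 0 OR 0 = 0
w3 = w2 OR w1 = 0 OR 0 = 0
w4 = D OR w3 = 0 OR 0 = 0
w5 = w3 OR w4 = 0 OR 0 = 0
So w5 = 0.

B=0, C=0, D=0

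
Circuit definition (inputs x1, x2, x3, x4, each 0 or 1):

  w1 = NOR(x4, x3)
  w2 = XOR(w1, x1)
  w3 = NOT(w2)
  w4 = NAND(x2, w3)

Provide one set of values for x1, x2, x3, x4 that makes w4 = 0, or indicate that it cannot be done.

Check with x1=0, x2=1, x3=0, x4=1:
w1 = NOR(x4, x3) = NOR(1, 0) = 0
w2 = XOR(w1, x1) = XOR(0, 0) = 0
w3 = NOT(w2) = NOT 0 = 1
w4 = NAND(x2, w3) = NAND(1, 1) = 0
So w4 = 0 as required.

x1=0, x2=1, x3=0, x4=1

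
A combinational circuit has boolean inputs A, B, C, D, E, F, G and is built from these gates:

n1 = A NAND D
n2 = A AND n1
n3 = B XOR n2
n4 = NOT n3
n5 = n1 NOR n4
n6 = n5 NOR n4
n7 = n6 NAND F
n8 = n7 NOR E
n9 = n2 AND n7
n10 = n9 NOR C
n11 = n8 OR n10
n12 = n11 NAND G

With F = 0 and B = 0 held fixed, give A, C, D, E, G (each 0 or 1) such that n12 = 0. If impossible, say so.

Check with F = 0 and B = 0 and A=0, C=0, D=0, E=0, G=1:
n1 = A NAND D = 0 NAND 0 = 1
n2 = A AND n1 = 0 AND 1 = 0
n3 = B XOR n2 = 0 XOR 0 = 0
n4 = NOT n3 = NOT 0 = 1
n5 = n1 NOR n4 = 1 NOR 1 = 0
n6 = n5 NOR n4 = 0 NOR 1 = 0
n7 = n6 NAND F = 0 NAND 0 = 1
n8 = n7 NOR E = 1 NOR 0 = 0
n9 = n2 AND n7 = 0 AND 1 = 0
n10 = n9 NOR C = 0 NOR 0 = 1
n11 = n8 OR n10 = 0 OR 1 = 1
n12 = n11 NAND G = 1 NAND 1 = 0
So n12 = 0.

A=0 C=0 D=0 E=0 G=1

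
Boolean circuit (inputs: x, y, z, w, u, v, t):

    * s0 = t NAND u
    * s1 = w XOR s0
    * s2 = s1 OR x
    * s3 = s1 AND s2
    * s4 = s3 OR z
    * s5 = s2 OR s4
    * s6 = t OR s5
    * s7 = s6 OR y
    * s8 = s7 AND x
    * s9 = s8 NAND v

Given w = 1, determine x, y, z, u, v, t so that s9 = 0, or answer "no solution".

x=1, y=1, z=0, u=0, v=1, t=1

Check with w = 1 and x=1, y=1, z=0, u=0, v=1, t=1:
s0 = t NAND u = 1 NAND 0 = 1
s1 = w XOR s0 = 1 XOR 1 = 0
s2 = s1 OR x = 0 OR 1 = 1
s3 = s1 AND s2 = 0 AND 1 = 0
s4 = s3 OR z = 0 OR 0 = 0
s5 = s2 OR s4 = 1 OR 0 = 1
s6 = t OR s5 = 1 OR 1 = 1
s7 = s6 OR y = 1 OR 1 = 1
s8 = s7 AND x = 1 AND 1 = 1
s9 = s8 NAND v = 1 NAND 1 = 0
So s9 = 0.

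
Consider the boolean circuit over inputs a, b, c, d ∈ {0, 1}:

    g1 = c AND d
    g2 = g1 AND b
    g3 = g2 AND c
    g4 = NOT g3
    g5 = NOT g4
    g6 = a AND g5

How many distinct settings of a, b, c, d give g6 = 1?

1

g6 = a AND g5 must be 1, so both a = 1 and g5 = 1.
g5 = NOT g4 must be 1, so g4 = 0.
g4 = NOT g3 must be 0, so g3 = 1.
Enumerating the 16 input combinations, 1 give g6 = 1 and 15 give g6 = 0.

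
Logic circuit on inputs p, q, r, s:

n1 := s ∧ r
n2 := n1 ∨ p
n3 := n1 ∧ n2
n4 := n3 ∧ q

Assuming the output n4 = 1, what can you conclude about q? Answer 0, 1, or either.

n4 = n3 ∧ q must be 1, so both n3 = 1 and q = 1.
Every assignment with n4 = 1 has q = 1; there are 2 such assignment(s).
  p=0, q=1, r=1, s=1
  p=1, q=1, r=1, s=1

1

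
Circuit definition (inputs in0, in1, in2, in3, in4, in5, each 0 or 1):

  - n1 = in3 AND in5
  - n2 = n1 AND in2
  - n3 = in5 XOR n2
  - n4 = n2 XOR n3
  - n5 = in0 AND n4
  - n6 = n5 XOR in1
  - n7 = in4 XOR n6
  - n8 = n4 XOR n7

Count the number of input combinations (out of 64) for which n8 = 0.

n8 = n4 XOR n7 must be 0, so n4 and n7 are equal.
Enumerating the 64 input combinations, 32 give n8 = 0 and 32 give n8 = 1.

32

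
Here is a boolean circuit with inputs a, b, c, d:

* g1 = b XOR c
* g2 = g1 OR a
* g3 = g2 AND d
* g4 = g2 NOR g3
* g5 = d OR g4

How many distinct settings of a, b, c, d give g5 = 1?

g5 = d OR g4 must be 1, so at least one of d, g4 is 1.
Enumerating the 16 input combinations, 10 give g5 = 1 and 6 give g5 = 0.

10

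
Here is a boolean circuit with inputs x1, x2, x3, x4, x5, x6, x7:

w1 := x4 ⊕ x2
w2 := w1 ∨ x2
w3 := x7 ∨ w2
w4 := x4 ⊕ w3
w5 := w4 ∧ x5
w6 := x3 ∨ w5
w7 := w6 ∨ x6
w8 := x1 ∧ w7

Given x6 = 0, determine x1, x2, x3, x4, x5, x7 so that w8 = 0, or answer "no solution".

x1=1, x2=1, x3=0, x4=1, x5=1, x7=0

w8 = x1 ∧ w7 must be 0, so at least one of x1, w7 is 0.
Check with x6 = 0 and x1=1, x2=1, x3=0, x4=1, x5=1, x7=0:
w1 = x4 ⊕ x2 = 1 ⊕ 1 = 0
w2 = w1 ∨ x2 = 0 ∨ 1 = 1
w3 = x7 ∨ w2 = 0 ∨ 1 = 1
w4 = x4 ⊕ w3 = 1 ⊕ 1 = 0
w5 = w4 ∧ x5 = 0 ∧ 1 = 0
w6 = x3 ∨ w5 = 0 ∨ 0 = 0
w7 = w6 ∨ x6 = 0 ∨ 0 = 0
w8 = x1 ∧ w7 = 1 ∧ 0 = 0
So w8 = 0.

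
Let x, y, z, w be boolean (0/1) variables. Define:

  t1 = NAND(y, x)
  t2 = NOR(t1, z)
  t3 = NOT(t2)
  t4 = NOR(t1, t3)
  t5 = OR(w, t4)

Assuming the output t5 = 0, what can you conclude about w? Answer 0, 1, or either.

t5 = OR(w, t4) must be 0, so both w = 0 and t4 = 0.
t4 = NOR(t1, t3) must be 0, so at least one of t1, t3 is 1.
Every assignment with t5 = 0 has w = 0; there are 7 such assignment(s).

0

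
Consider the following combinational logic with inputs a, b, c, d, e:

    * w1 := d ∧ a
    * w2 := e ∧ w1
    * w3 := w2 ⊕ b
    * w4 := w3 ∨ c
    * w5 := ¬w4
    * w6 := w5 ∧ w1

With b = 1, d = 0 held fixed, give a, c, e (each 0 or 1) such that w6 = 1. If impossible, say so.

With b = 1, d = 0 fixed, none of the 8 settings of a, c, e give w6 = 1.
For example, with a=1, c=1, e=0:
w1 = d ∧ a = 0 ∧ 1 = 0
w2 = e ∧ w1 = 0 ∧ 0 = 0
w3 = w2 ⊕ b = 0 ⊕ 1 = 1
w4 = w3 ∨ c = 1 ∨ 1 = 1
w5 = ¬w4 = ¬1 = 0
w6 = w5 ∧ w1 = 0 ∧ 0 = 0
giving w6 = 0 ≠ 1.

no solution exists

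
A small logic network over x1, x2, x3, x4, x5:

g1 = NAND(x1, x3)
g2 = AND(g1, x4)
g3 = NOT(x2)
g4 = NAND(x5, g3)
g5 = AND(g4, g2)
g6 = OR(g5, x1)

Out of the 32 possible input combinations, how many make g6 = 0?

10

g6 = OR(g5, x1) must be 0, so both g5 = 0 and x1 = 0.
g5 = AND(g4, g2) must be 0, so at least one of g4, g2 is 0.
Enumerating the 32 input combinations, 10 give g6 = 0 and 22 give g6 = 1.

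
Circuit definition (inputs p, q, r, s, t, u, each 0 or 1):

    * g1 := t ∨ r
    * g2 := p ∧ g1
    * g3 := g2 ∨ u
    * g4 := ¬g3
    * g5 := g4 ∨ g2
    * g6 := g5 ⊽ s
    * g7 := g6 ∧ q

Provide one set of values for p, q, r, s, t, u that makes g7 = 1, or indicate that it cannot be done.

g7 = g6 ∧ q must be 1, so both g6 = 1 and q = 1.
g6 = g5 ⊽ s must be 1, so both g5 = 0 and s = 0.
Check with p=0, q=1, r=0, s=0, t=1, u=1:
g1 = t ∨ r = 1 ∨ 0 = 1
g2 = p ∧ g1 = 0 ∧ 1 = 0
g3 = g2 ∨ u = 0 ∨ 1 = 1
g4 = ¬g3 = ¬1 = 0
g5 = g4 ∨ g2 = 0 ∨ 0 = 0
g6 = g5 ⊽ s = 0 ⊽ 0 = 1
g7 = g6 ∧ q = 1 ∧ 1 = 1
So g7 = 1 as required.

p=0, q=1, r=0, s=0, t=1, u=1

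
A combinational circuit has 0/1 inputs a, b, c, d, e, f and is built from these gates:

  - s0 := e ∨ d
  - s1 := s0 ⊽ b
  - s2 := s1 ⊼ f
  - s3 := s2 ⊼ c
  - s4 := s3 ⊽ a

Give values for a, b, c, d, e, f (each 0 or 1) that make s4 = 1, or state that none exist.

a=0, b=0, c=1, d=1, e=0, f=0

Check with a=0, b=0, c=1, d=1, e=0, f=0:
s0 = e ∨ d = 0 ∨ 1 = 1
s1 = s0 ⊽ b = 1 ⊽ 0 = 0
s2 = s1 ⊼ f = 0 ⊼ 0 = 1
s3 = s2 ⊼ c = 1 ⊼ 1 = 0
s4 = s3 ⊽ a = 0 ⊽ 0 = 1
So s4 = 1 as required.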